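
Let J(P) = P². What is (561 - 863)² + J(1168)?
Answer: 1455428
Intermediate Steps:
(561 - 863)² + J(1168) = (561 - 863)² + 1168² = (-302)² + 1364224 = 91204 + 1364224 = 1455428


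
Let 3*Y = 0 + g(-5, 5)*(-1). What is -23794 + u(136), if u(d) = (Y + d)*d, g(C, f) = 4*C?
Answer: -13174/3 ≈ -4391.3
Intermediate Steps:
Y = 20/3 (Y = (0 + (4*(-5))*(-1))/3 = (0 - 20*(-1))/3 = (0 + 20)/3 = (⅓)*20 = 20/3 ≈ 6.6667)
u(d) = d*(20/3 + d) (u(d) = (20/3 + d)*d = d*(20/3 + d))
-23794 + u(136) = -23794 + (⅓)*136*(20 + 3*136) = -23794 + (⅓)*136*(20 + 408) = -23794 + (⅓)*136*428 = -23794 + 58208/3 = -13174/3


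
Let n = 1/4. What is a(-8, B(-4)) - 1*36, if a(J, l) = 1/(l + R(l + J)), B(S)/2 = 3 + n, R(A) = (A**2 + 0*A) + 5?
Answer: -1976/55 ≈ -35.927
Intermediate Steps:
n = 1/4 ≈ 0.25000
R(A) = 5 + A**2 (R(A) = (A**2 + 0) + 5 = A**2 + 5 = 5 + A**2)
B(S) = 13/2 (B(S) = 2*(3 + 1/4) = 2*(13/4) = 13/2)
a(J, l) = 1/(5 + l + (J + l)**2) (a(J, l) = 1/(l + (5 + (l + J)**2)) = 1/(l + (5 + (J + l)**2)) = 1/(5 + l + (J + l)**2))
a(-8, B(-4)) - 1*36 = 1/(5 + 13/2 + (-8 + 13/2)**2) - 1*36 = 1/(5 + 13/2 + (-3/2)**2) - 36 = 1/(5 + 13/2 + 9/4) - 36 = 1/(55/4) - 36 = 4/55 - 36 = -1976/55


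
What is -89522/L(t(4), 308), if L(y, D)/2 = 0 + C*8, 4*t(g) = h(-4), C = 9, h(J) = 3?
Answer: -44761/72 ≈ -621.68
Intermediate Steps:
t(g) = ¾ (t(g) = (¼)*3 = ¾)
L(y, D) = 144 (L(y, D) = 2*(0 + 9*8) = 2*(0 + 72) = 2*72 = 144)
-89522/L(t(4), 308) = -89522/144 = -89522*1/144 = -44761/72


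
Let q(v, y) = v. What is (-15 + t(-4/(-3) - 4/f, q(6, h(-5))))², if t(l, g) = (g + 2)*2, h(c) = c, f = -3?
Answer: 1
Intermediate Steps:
t(l, g) = 4 + 2*g (t(l, g) = (2 + g)*2 = 4 + 2*g)
(-15 + t(-4/(-3) - 4/f, q(6, h(-5))))² = (-15 + (4 + 2*6))² = (-15 + (4 + 12))² = (-15 + 16)² = 1² = 1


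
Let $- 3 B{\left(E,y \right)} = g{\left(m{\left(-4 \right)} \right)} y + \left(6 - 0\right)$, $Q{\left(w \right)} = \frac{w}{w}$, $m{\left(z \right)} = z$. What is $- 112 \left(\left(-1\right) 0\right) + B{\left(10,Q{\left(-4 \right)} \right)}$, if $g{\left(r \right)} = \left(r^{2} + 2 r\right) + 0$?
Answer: $- \frac{14}{3} \approx -4.6667$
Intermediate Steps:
$g{\left(r \right)} = r^{2} + 2 r$
$Q{\left(w \right)} = 1$
$B{\left(E,y \right)} = -2 - \frac{8 y}{3}$ ($B{\left(E,y \right)} = - \frac{- 4 \left(2 - 4\right) y + \left(6 - 0\right)}{3} = - \frac{\left(-4\right) \left(-2\right) y + \left(6 + 0\right)}{3} = - \frac{8 y + 6}{3} = - \frac{6 + 8 y}{3} = -2 - \frac{8 y}{3}$)
$- 112 \left(\left(-1\right) 0\right) + B{\left(10,Q{\left(-4 \right)} \right)} = - 112 \left(\left(-1\right) 0\right) - \frac{14}{3} = \left(-112\right) 0 - \frac{14}{3} = 0 - \frac{14}{3} = - \frac{14}{3}$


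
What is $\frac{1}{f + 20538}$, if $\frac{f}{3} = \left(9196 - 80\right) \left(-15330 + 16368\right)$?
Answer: $\frac{1}{28407762} \approx 3.5202 \cdot 10^{-8}$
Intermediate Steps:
$f = 28387224$ ($f = 3 \left(9196 - 80\right) \left(-15330 + 16368\right) = 3 \left(9196 - 80\right) 1038 = 3 \cdot 9116 \cdot 1038 = 3 \cdot 9462408 = 28387224$)
$\frac{1}{f + 20538} = \frac{1}{28387224 + 20538} = \frac{1}{28407762}$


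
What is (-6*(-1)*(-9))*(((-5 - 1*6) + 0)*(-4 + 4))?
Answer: 0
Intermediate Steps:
(-6*(-1)*(-9))*(((-5 - 1*6) + 0)*(-4 + 4)) = (6*(-9))*(((-5 - 6) + 0)*0) = -54*(-11 + 0)*0 = -(-594)*0 = -54*0 = 0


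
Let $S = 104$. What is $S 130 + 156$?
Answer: $13676$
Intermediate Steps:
$S 130 + 156 = 104 \cdot 130 + 156 = 13520 + 156 = 13676$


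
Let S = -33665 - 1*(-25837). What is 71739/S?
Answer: -71739/7828 ≈ -9.1644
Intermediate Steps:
S = -7828 (S = -33665 + 25837 = -7828)
71739/S = 71739/(-7828) = 71739*(-1/7828) = -71739/7828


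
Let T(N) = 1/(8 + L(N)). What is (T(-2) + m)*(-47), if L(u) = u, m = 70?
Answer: -19787/6 ≈ -3297.8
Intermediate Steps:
T(N) = 1/(8 + N)
(T(-2) + m)*(-47) = (1/(8 - 2) + 70)*(-47) = (1/6 + 70)*(-47) = (⅙ + 70)*(-47) = (421/6)*(-47) = -19787/6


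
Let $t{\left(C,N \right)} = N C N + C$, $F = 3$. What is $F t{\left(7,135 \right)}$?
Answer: $382746$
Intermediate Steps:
$t{\left(C,N \right)} = C + C N^{2}$ ($t{\left(C,N \right)} = C N N + C = C N^{2} + C = C + C N^{2}$)
$F t{\left(7,135 \right)} = 3 \cdot 7 \left(1 + 135^{2}\right) = 3 \cdot 7 \left(1 + 18225\right) = 3 \cdot 7 \cdot 18226 = 3 \cdot 127582 = 382746$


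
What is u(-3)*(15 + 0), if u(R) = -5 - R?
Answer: -30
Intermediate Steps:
u(-3)*(15 + 0) = (-5 - 1*(-3))*(15 + 0) = (-5 + 3)*15 = -2*15 = -30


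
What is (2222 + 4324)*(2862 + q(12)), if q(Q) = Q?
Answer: 18813204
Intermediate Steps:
(2222 + 4324)*(2862 + q(12)) = (2222 + 4324)*(2862 + 12) = 6546*2874 = 18813204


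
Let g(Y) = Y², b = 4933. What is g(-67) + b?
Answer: 9422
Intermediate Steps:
g(-67) + b = (-67)² + 4933 = 4489 + 4933 = 9422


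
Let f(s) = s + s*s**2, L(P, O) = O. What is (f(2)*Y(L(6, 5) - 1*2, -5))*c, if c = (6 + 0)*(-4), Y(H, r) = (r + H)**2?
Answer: -960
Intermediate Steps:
f(s) = s + s**3
Y(H, r) = (H + r)**2
c = -24 (c = 6*(-4) = -24)
(f(2)*Y(L(6, 5) - 1*2, -5))*c = ((2 + 2**3)*((5 - 1*2) - 5)**2)*(-24) = ((2 + 8)*((5 - 2) - 5)**2)*(-24) = (10*(3 - 5)**2)*(-24) = (10*(-2)**2)*(-24) = (10*4)*(-24) = 40*(-24) = -960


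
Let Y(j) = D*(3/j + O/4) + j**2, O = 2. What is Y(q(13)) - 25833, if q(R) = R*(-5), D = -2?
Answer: -1404579/65 ≈ -21609.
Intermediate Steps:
q(R) = -5*R
Y(j) = -1 + j**2 - 6/j (Y(j) = -2*(3/j + 2/4) + j**2 = -2*(3/j + 2*(1/4)) + j**2 = -2*(3/j + 1/2) + j**2 = -2*(1/2 + 3/j) + j**2 = (-1 - 6/j) + j**2 = -1 + j**2 - 6/j)
Y(q(13)) - 25833 = (-6 + (-5*13)**3 - (-5)*13)/((-5*13)) - 25833 = (-6 + (-65)**3 - 1*(-65))/(-65) - 25833 = -(-6 - 274625 + 65)/65 - 25833 = -1/65*(-274566) - 25833 = 274566/65 - 25833 = -1404579/65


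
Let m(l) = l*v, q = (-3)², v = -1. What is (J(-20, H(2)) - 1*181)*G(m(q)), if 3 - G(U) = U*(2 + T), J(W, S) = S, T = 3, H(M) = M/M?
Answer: -8640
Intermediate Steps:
H(M) = 1
q = 9
m(l) = -l (m(l) = l*(-1) = -l)
G(U) = 3 - 5*U (G(U) = 3 - U*(2 + 3) = 3 - U*5 = 3 - 5*U)
(J(-20, H(2)) - 1*181)*G(m(q)) = (1 - 1*181)*(3 - (-5)*9) = (1 - 181)*(3 - 5*(-9)) = -180*(3 + 45) = -180*48 = -8640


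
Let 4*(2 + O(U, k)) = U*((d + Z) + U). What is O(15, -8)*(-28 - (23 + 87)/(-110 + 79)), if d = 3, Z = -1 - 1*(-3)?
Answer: -55334/31 ≈ -1785.0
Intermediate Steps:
Z = 2 (Z = -1 + 3 = 2)
O(U, k) = -2 + U*(5 + U)/4 (O(U, k) = -2 + (U*((3 + 2) + U))/4 = -2 + (U*(5 + U))/4 = -2 + U*(5 + U)/4)
O(15, -8)*(-28 - (23 + 87)/(-110 + 79)) = (-2 + (¼)*15² + (5/4)*15)*(-28 - (23 + 87)/(-110 + 79)) = (-2 + (¼)*225 + 75/4)*(-28 - 110/(-31)) = (-2 + 225/4 + 75/4)*(-28 - 110*(-1)/31) = 73*(-28 - 1*(-110/31)) = 73*(-28 + 110/31) = 73*(-758/31) = -55334/31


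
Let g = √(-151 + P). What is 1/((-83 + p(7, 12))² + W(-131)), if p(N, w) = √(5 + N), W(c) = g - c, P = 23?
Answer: 1/(131 + (83 - 2*√3)² + 8*I*√2) ≈ 0.00015487 - 2.714e-7*I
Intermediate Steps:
g = 8*I*√2 (g = √(-151 + 23) = √(-128) = 8*I*√2 ≈ 11.314*I)
W(c) = -c + 8*I*√2 (W(c) = 8*I*√2 - c = -c + 8*I*√2)
1/((-83 + p(7, 12))² + W(-131)) = 1/((-83 + √(5 + 7))² + (-1*(-131) + 8*I*√2)) = 1/((-83 + √12)² + (131 + 8*I*√2)) = 1/((-83 + 2*√3)² + (131 + 8*I*√2)) = 1/(131 + (-83 + 2*√3)² + 8*I*√2)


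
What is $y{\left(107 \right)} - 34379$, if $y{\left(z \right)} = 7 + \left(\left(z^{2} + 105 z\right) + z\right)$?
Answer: $-11581$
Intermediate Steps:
$y{\left(z \right)} = 7 + z^{2} + 106 z$ ($y{\left(z \right)} = 7 + \left(z^{2} + 106 z\right) = 7 + z^{2} + 106 z$)
$y{\left(107 \right)} - 34379 = \left(7 + 107^{2} + 106 \cdot 107\right) - 34379 = \left(7 + 11449 + 11342\right) - 34379 = 22798 - 34379 = -11581$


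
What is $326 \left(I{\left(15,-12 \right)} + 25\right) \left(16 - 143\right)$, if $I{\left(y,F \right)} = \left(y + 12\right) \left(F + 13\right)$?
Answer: $-2152904$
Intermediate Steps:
$I{\left(y,F \right)} = \left(12 + y\right) \left(13 + F\right)$
$326 \left(I{\left(15,-12 \right)} + 25\right) \left(16 - 143\right) = 326 \left(\left(156 + 12 \left(-12\right) + 13 \cdot 15 - 180\right) + 25\right) \left(16 - 143\right) = 326 \left(\left(156 - 144 + 195 - 180\right) + 25\right) \left(-127\right) = 326 \left(27 + 25\right) \left(-127\right) = 326 \cdot 52 \left(-127\right) = 326 \left(-6604\right) = -2152904$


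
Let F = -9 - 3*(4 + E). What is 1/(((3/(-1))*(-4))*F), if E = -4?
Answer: -1/108 ≈ -0.0092593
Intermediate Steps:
F = -9 (F = -9 - 3*(4 - 4) = -9 - 3*0 = -9 + 0 = -9)
1/(((3/(-1))*(-4))*F) = 1/(((3/(-1))*(-4))*(-9)) = 1/(((3*(-1))*(-4))*(-9)) = 1/(-3*(-4)*(-9)) = 1/(12*(-9)) = 1/(-108) = -1/108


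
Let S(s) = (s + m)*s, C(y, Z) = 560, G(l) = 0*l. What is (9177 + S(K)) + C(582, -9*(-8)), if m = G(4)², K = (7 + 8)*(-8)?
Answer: 24137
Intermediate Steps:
G(l) = 0
K = -120 (K = 15*(-8) = -120)
m = 0 (m = 0² = 0)
S(s) = s² (S(s) = (s + 0)*s = s*s = s²)
(9177 + S(K)) + C(582, -9*(-8)) = (9177 + (-120)²) + 560 = (9177 + 14400) + 560 = 23577 + 560 = 24137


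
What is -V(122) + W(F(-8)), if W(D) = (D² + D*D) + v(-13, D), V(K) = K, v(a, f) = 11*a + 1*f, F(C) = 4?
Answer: -229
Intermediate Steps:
v(a, f) = f + 11*a (v(a, f) = 11*a + f = f + 11*a)
W(D) = -143 + D + 2*D² (W(D) = (D² + D*D) + (D + 11*(-13)) = (D² + D²) + (D - 143) = 2*D² + (-143 + D) = -143 + D + 2*D²)
-V(122) + W(F(-8)) = -1*122 + (-143 + 4 + 2*4²) = -122 + (-143 + 4 + 2*16) = -122 + (-143 + 4 + 32) = -122 - 107 = -229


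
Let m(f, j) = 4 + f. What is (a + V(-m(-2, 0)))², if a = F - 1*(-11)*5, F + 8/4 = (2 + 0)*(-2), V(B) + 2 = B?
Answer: 2025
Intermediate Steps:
V(B) = -2 + B
F = -6 (F = -2 + (2 + 0)*(-2) = -2 + 2*(-2) = -2 - 4 = -6)
a = 49 (a = -6 - 1*(-11)*5 = -6 + 11*5 = -6 + 55 = 49)
(a + V(-m(-2, 0)))² = (49 + (-2 - (4 - 2)))² = (49 + (-2 - 1*2))² = (49 + (-2 - 2))² = (49 - 4)² = 45² = 2025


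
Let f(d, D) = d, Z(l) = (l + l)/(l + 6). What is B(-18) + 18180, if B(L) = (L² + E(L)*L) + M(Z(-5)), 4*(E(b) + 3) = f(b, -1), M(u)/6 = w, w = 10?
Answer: 18699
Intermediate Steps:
Z(l) = 2*l/(6 + l) (Z(l) = (2*l)/(6 + l) = 2*l/(6 + l))
M(u) = 60 (M(u) = 6*10 = 60)
E(b) = -3 + b/4
B(L) = 60 + L² + L*(-3 + L/4) (B(L) = (L² + (-3 + L/4)*L) + 60 = (L² + L*(-3 + L/4)) + 60 = 60 + L² + L*(-3 + L/4))
B(-18) + 18180 = (60 - 3*(-18) + (5/4)*(-18)²) + 18180 = (60 + 54 + (5/4)*324) + 18180 = (60 + 54 + 405) + 18180 = 519 + 18180 = 18699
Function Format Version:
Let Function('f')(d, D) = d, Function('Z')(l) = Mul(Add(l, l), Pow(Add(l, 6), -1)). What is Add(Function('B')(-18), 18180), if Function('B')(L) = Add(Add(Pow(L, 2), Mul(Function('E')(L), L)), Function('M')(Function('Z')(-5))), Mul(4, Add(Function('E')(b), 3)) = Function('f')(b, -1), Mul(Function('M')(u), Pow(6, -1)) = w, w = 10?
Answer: 18699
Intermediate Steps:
Function('Z')(l) = Mul(2, l, Pow(Add(6, l), -1)) (Function('Z')(l) = Mul(Mul(2, l), Pow(Add(6, l), -1)) = Mul(2, l, Pow(Add(6, l), -1)))
Function('M')(u) = 60 (Function('M')(u) = Mul(6, 10) = 60)
Function('E')(b) = Add(-3, Mul(Rational(1, 4), b))
Function('B')(L) = Add(60, Pow(L, 2), Mul(L, Add(-3, Mul(Rational(1, 4), L)))) (Function('B')(L) = Add(Add(Pow(L, 2), Mul(Add(-3, Mul(Rational(1, 4), L)), L)), 60) = Add(Add(Pow(L, 2), Mul(L, Add(-3, Mul(Rational(1, 4), L)))), 60) = Add(60, Pow(L, 2), Mul(L, Add(-3, Mul(Rational(1, 4), L)))))
Add(Function('B')(-18), 18180) = Add(Add(60, Mul(-3, -18), Mul(Rational(5, 4), Pow(-18, 2))), 18180) = Add(Add(60, 54, Mul(Rational(5, 4), 324)), 18180) = Add(Add(60, 54, 405), 18180) = Add(519, 18180) = 18699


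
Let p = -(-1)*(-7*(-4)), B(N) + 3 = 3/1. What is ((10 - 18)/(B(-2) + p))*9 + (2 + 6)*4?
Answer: 206/7 ≈ 29.429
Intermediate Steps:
B(N) = 0 (B(N) = -3 + 3/1 = -3 + 3*1 = -3 + 3 = 0)
p = 28 (p = -(-1)*28 = -1*(-28) = 28)
((10 - 18)/(B(-2) + p))*9 + (2 + 6)*4 = ((10 - 18)/(0 + 28))*9 + (2 + 6)*4 = -8/28*9 + 8*4 = -8*1/28*9 + 32 = -2/7*9 + 32 = -18/7 + 32 = 206/7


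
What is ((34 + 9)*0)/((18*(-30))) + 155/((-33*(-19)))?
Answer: 155/627 ≈ 0.24721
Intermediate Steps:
((34 + 9)*0)/((18*(-30))) + 155/((-33*(-19))) = (43*0)/(-540) + 155/627 = 0*(-1/540) + 155*(1/627) = 0 + 155/627 = 155/627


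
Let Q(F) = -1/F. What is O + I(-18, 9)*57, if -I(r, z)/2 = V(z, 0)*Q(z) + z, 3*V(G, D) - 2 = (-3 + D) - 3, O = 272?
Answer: -6938/9 ≈ -770.89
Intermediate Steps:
V(G, D) = -4/3 + D/3 (V(G, D) = ⅔ + ((-3 + D) - 3)/3 = ⅔ + (-6 + D)/3 = ⅔ + (-2 + D/3) = -4/3 + D/3)
I(r, z) = -2*z - 8/(3*z) (I(r, z) = -2*((-4/3 + (⅓)*0)*(-1/z) + z) = -2*((-4/3 + 0)*(-1/z) + z) = -2*(-(-4)/(3*z) + z) = -2*(4/(3*z) + z) = -2*(z + 4/(3*z)) = -2*z - 8/(3*z))
O + I(-18, 9)*57 = 272 + (-2*9 - 8/3/9)*57 = 272 + (-18 - 8/3*⅑)*57 = 272 + (-18 - 8/27)*57 = 272 - 494/27*57 = 272 - 9386/9 = -6938/9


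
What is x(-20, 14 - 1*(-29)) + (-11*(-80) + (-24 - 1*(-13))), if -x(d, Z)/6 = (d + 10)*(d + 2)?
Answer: -211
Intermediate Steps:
x(d, Z) = -6*(2 + d)*(10 + d) (x(d, Z) = -6*(d + 10)*(d + 2) = -6*(10 + d)*(2 + d) = -6*(2 + d)*(10 + d))
x(-20, 14 - 1*(-29)) + (-11*(-80) + (-24 - 1*(-13))) = (-120 - 72*(-20) - 6*(-20)²) + (-11*(-80) + (-24 - 1*(-13))) = (-120 + 1440 - 6*400) + (880 + (-24 + 13)) = (-120 + 1440 - 2400) + (880 - 11) = -1080 + 869 = -211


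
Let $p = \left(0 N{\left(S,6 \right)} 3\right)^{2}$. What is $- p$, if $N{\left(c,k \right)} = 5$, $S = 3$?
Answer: $0$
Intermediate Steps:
$p = 0$ ($p = \left(0 \cdot 5 \cdot 3\right)^{2} = \left(0 \cdot 3\right)^{2} = 0^{2} = 0$)
$- p = \left(-1\right) 0 = 0$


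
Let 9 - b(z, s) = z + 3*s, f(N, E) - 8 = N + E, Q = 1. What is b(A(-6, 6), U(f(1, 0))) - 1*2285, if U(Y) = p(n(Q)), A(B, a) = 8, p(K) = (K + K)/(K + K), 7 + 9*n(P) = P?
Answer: -2287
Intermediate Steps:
n(P) = -7/9 + P/9
p(K) = 1 (p(K) = (2*K)/((2*K)) = (2*K)*(1/(2*K)) = 1)
f(N, E) = 8 + E + N (f(N, E) = 8 + (N + E) = 8 + (E + N) = 8 + E + N)
U(Y) = 1
b(z, s) = 9 - z - 3*s (b(z, s) = 9 - (z + 3*s) = 9 + (-z - 3*s) = 9 - z - 3*s)
b(A(-6, 6), U(f(1, 0))) - 1*2285 = (9 - 1*8 - 3*1) - 1*2285 = (9 - 8 - 3) - 2285 = -2 - 2285 = -2287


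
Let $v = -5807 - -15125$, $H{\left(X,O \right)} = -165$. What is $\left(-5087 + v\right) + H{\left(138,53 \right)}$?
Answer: $4066$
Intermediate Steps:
$v = 9318$ ($v = -5807 + 15125 = 9318$)
$\left(-5087 + v\right) + H{\left(138,53 \right)} = \left(-5087 + 9318\right) - 165 = 4231 - 165 = 4066$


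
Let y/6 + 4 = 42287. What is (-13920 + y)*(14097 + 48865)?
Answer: 15096902436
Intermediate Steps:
y = 253698 (y = -24 + 6*42287 = -24 + 253722 = 253698)
(-13920 + y)*(14097 + 48865) = (-13920 + 253698)*(14097 + 48865) = 239778*62962 = 15096902436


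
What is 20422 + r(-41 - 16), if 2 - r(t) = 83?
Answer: 20341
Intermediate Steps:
r(t) = -81 (r(t) = 2 - 1*83 = 2 - 83 = -81)
20422 + r(-41 - 16) = 20422 - 81 = 20341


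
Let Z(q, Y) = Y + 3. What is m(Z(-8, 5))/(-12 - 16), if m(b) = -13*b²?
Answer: 208/7 ≈ 29.714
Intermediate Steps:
Z(q, Y) = 3 + Y
m(Z(-8, 5))/(-12 - 16) = (-13*(3 + 5)²)/(-12 - 16) = (-13*8²)/(-28) = -(-13)*64/28 = -1/28*(-832) = 208/7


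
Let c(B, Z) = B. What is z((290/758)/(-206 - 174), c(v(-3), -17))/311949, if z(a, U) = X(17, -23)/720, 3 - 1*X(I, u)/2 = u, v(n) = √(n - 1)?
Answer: 13/56150820 ≈ 2.3152e-7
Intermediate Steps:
v(n) = √(-1 + n)
X(I, u) = 6 - 2*u
z(a, U) = 13/180 (z(a, U) = (6 - 2*(-23))/720 = (6 + 46)*(1/720) = 52*(1/720) = 13/180)
z((290/758)/(-206 - 174), c(v(-3), -17))/311949 = (13/180)/311949 = (13/180)*(1/311949) = 13/56150820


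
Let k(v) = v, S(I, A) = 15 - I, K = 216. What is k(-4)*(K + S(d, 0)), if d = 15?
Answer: -864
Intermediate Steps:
k(-4)*(K + S(d, 0)) = -4*(216 + (15 - 1*15)) = -4*(216 + (15 - 15)) = -4*(216 + 0) = -4*216 = -864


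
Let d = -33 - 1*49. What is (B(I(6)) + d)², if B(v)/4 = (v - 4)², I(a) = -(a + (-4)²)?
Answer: 6874884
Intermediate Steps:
I(a) = -16 - a (I(a) = -(a + 16) = -(16 + a) = -16 - a)
d = -82 (d = -33 - 49 = -82)
B(v) = 4*(-4 + v)² (B(v) = 4*(v - 4)² = 4*(-4 + v)²)
(B(I(6)) + d)² = (4*(-4 + (-16 - 1*6))² - 82)² = (4*(-4 + (-16 - 6))² - 82)² = (4*(-4 - 22)² - 82)² = (4*(-26)² - 82)² = (4*676 - 82)² = (2704 - 82)² = 2622² = 6874884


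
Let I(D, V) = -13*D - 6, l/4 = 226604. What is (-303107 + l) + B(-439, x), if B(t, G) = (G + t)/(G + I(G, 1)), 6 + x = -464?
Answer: 377671333/626 ≈ 6.0331e+5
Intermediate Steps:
l = 906416 (l = 4*226604 = 906416)
x = -470 (x = -6 - 464 = -470)
I(D, V) = -6 - 13*D
B(t, G) = (G + t)/(-6 - 12*G) (B(t, G) = (G + t)/(G + (-6 - 13*G)) = (G + t)/(-6 - 12*G))
(-303107 + l) + B(-439, x) = (-303107 + 906416) + (-1*(-470) - 1*(-439))/(6*(1 + 2*(-470))) = 603309 + (470 + 439)/(6*(1 - 940)) = 603309 + (1/6)*909/(-939) = 603309 + (1/6)*(-1/939)*909 = 603309 - 101/626 = 377671333/626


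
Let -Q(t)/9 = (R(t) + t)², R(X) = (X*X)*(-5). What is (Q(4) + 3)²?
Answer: 2702024361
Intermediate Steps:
R(X) = -5*X² (R(X) = X²*(-5) = -5*X²)
Q(t) = -9*(t - 5*t²)² (Q(t) = -9*(-5*t² + t)² = -9*(t - 5*t²)²)
(Q(4) + 3)² = (-9*4²*(-1 + 5*4)² + 3)² = (-9*16*(-1 + 20)² + 3)² = (-9*16*19² + 3)² = (-9*16*361 + 3)² = (-51984 + 3)² = (-51981)² = 2702024361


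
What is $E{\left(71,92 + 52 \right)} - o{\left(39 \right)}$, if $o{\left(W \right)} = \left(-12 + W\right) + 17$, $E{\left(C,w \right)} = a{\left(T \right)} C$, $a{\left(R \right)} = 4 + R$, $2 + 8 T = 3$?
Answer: $\frac{1991}{8} \approx 248.88$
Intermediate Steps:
$T = \frac{1}{8}$ ($T = - \frac{1}{4} + \frac{1}{8} \cdot 3 = - \frac{1}{4} + \frac{3}{8} = \frac{1}{8} \approx 0.125$)
$E{\left(C,w \right)} = \frac{33 C}{8}$ ($E{\left(C,w \right)} = \left(4 + \frac{1}{8}\right) C = \frac{33 C}{8}$)
$o{\left(W \right)} = 5 + W$
$E{\left(71,92 + 52 \right)} - o{\left(39 \right)} = \frac{33}{8} \cdot 71 - \left(5 + 39\right) = \frac{2343}{8} - 44 = \frac{1991}{8}$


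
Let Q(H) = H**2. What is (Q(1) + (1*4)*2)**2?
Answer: 81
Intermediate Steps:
(Q(1) + (1*4)*2)**2 = (1**2 + (1*4)*2)**2 = (1 + 4*2)**2 = (1 + 8)**2 = 9**2 = 81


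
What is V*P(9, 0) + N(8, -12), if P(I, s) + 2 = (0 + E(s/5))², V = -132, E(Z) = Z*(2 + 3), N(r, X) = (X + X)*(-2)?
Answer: 312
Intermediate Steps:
N(r, X) = -4*X (N(r, X) = (2*X)*(-2) = -4*X)
E(Z) = 5*Z (E(Z) = Z*5 = 5*Z)
P(I, s) = -2 + s² (P(I, s) = -2 + (0 + 5*(s/5))² = -2 + (0 + s)² = -2 + s²)
V*P(9, 0) + N(8, -12) = -132*(-2 + 0²) - 4*(-12) = -132*(-2 + 0) + 48 = -132*(-2) + 48 = 264 + 48 = 312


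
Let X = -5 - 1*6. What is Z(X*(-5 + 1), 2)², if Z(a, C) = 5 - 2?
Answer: 9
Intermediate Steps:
X = -11 (X = -5 - 6 = -11)
Z(a, C) = 3
Z(X*(-5 + 1), 2)² = 3² = 9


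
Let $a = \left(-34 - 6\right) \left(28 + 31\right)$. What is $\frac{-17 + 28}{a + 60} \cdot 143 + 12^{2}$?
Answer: $\frac{329627}{2300} \approx 143.32$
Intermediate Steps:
$a = -2360$ ($a = \left(-40\right) 59 = -2360$)
$\frac{-17 + 28}{a + 60} \cdot 143 + 12^{2} = \frac{-17 + 28}{-2360 + 60} \cdot 143 + 12^{2} = \frac{11}{-2300} \cdot 143 + 144 = 11 \left(- \frac{1}{2300}\right) 143 + 144 = \left(- \frac{11}{2300}\right) 143 + 144 = - \frac{1573}{2300} + 144 = \frac{329627}{2300}$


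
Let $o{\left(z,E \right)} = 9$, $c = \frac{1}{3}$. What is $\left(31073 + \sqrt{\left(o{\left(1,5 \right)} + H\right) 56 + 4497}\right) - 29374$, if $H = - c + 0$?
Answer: $1699 + \frac{\sqrt{44841}}{3} \approx 1769.6$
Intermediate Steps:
$c = \frac{1}{3} \approx 0.33333$
$H = - \frac{1}{3}$ ($H = \left(-1\right) \frac{1}{3} + 0 = - \frac{1}{3} + 0 = - \frac{1}{3} \approx -0.33333$)
$\left(31073 + \sqrt{\left(o{\left(1,5 \right)} + H\right) 56 + 4497}\right) - 29374 = \left(31073 + \sqrt{\left(9 - \frac{1}{3}\right) 56 + 4497}\right) - 29374 = \left(31073 + \sqrt{\frac{26}{3} \cdot 56 + 4497}\right) - 29374 = \left(31073 + \sqrt{\frac{1456}{3} + 4497}\right) - 29374 = \left(31073 + \sqrt{\frac{14947}{3}}\right) - 29374 = \left(31073 + \frac{\sqrt{44841}}{3}\right) - 29374 = 1699 + \frac{\sqrt{44841}}{3}$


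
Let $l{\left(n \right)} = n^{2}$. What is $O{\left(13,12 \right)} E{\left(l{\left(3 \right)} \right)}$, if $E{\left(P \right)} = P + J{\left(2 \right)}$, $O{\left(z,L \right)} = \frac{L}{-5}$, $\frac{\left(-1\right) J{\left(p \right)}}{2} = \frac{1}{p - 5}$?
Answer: $- \frac{116}{5} \approx -23.2$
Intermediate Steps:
$J{\left(p \right)} = - \frac{2}{-5 + p}$ ($J{\left(p \right)} = - \frac{2}{p - 5} = - \frac{2}{-5 + p}$)
$O{\left(z,L \right)} = - \frac{L}{5}$ ($O{\left(z,L \right)} = L \left(- \frac{1}{5}\right) = - \frac{L}{5}$)
$E{\left(P \right)} = \frac{2}{3} + P$ ($E{\left(P \right)} = P - \frac{2}{-5 + 2} = P - \frac{2}{-3} = P - - \frac{2}{3} = P + \frac{2}{3} = \frac{2}{3} + P$)
$O{\left(13,12 \right)} E{\left(l{\left(3 \right)} \right)} = \left(- \frac{1}{5}\right) 12 \left(\frac{2}{3} + 3^{2}\right) = - \frac{12 \left(\frac{2}{3} + 9\right)}{5} = \left(- \frac{12}{5}\right) \frac{29}{3} = - \frac{116}{5}$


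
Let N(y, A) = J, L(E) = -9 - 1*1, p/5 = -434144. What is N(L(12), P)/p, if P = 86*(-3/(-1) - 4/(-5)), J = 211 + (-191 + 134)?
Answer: -77/1085360 ≈ -7.0944e-5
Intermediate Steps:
J = 154 (J = 211 - 57 = 154)
p = -2170720 (p = 5*(-434144) = -2170720)
L(E) = -10 (L(E) = -9 - 1 = -10)
P = 1634/5 (P = 86*(-3*(-1) - 4*(-⅕)) = 86*(3 + ⅘) = 86*(19/5) = 1634/5 ≈ 326.80)
N(y, A) = 154
N(L(12), P)/p = 154/(-2170720) = 154*(-1/2170720) = -77/1085360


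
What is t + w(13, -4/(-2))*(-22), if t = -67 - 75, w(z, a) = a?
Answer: -186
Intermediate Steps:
t = -142
t + w(13, -4/(-2))*(-22) = -142 - 4/(-2)*(-22) = -142 - 4*(-½)*(-22) = -142 + 2*(-22) = -142 - 44 = -186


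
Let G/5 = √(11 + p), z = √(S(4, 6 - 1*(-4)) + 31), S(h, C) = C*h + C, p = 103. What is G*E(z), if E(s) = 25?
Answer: 125*√114 ≈ 1334.6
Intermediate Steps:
S(h, C) = C + C*h
z = 9 (z = √((6 - 1*(-4))*(1 + 4) + 31) = √((6 + 4)*5 + 31) = √(10*5 + 31) = √(50 + 31) = √81 = 9)
G = 5*√114 (G = 5*√(11 + 103) = 5*√114 ≈ 53.385)
G*E(z) = (5*√114)*25 = 125*√114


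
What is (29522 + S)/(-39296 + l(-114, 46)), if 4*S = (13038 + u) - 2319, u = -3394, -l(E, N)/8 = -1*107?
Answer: -125413/153760 ≈ -0.81564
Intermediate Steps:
l(E, N) = 856 (l(E, N) = -(-8)*107 = -8*(-107) = 856)
S = 7325/4 (S = ((13038 - 3394) - 2319)/4 = (9644 - 2319)/4 = (¼)*7325 = 7325/4 ≈ 1831.3)
(29522 + S)/(-39296 + l(-114, 46)) = (29522 + 7325/4)/(-39296 + 856) = (125413/4)/(-38440) = (125413/4)*(-1/38440) = -125413/153760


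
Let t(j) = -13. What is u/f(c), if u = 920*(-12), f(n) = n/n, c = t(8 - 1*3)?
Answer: -11040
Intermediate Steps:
c = -13
f(n) = 1
u = -11040
u/f(c) = -11040/1 = -11040*1 = -11040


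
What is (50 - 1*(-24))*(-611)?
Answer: -45214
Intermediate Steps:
(50 - 1*(-24))*(-611) = (50 + 24)*(-611) = 74*(-611) = -45214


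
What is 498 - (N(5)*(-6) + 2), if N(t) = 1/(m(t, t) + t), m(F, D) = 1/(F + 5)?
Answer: 8452/17 ≈ 497.18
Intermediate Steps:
m(F, D) = 1/(5 + F)
N(t) = 1/(t + 1/(5 + t)) (N(t) = 1/(1/(5 + t) + t) = 1/(t + 1/(5 + t)))
498 - (N(5)*(-6) + 2) = 498 - (((5 + 5)/(1 + 5*(5 + 5)))*(-6) + 2) = 498 - ((10/(1 + 5*10))*(-6) + 2) = 498 - ((10/(1 + 50))*(-6) + 2) = 498 - ((10/51)*(-6) + 2) = 498 - (-20/17 + 2) = 498 - 1*14/17 = 498 - 14/17 = 8452/17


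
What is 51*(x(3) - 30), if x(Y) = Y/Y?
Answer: -1479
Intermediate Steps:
x(Y) = 1
51*(x(3) - 30) = 51*(1 - 30) = 51*(-29) = -1479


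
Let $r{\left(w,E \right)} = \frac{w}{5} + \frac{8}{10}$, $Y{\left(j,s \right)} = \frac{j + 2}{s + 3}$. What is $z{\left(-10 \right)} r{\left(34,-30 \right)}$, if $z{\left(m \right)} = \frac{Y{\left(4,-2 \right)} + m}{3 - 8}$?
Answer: $\frac{152}{25} \approx 6.08$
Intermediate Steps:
$Y{\left(j,s \right)} = \frac{2 + j}{3 + s}$
$r{\left(w,E \right)} = \frac{4}{5} + \frac{w}{5}$ ($r{\left(w,E \right)} = w \frac{1}{5} + 8 \cdot \frac{1}{10} = \frac{w}{5} + \frac{4}{5} = \frac{4}{5} + \frac{w}{5}$)
$z{\left(m \right)} = - \frac{6}{5} - \frac{m}{5}$ ($z{\left(m \right)} = \frac{\frac{2 + 4}{3 - 2} + m}{3 - 8} = \frac{1^{-1} \cdot 6 + m}{-5} = \left(1 \cdot 6 + m\right) \left(- \frac{1}{5}\right) = \left(6 + m\right) \left(- \frac{1}{5}\right) = - \frac{6}{5} - \frac{m}{5}$)
$z{\left(-10 \right)} r{\left(34,-30 \right)} = \left(- \frac{6}{5} - -2\right) \left(\frac{4}{5} + \frac{1}{5} \cdot 34\right) = \left(- \frac{6}{5} + 2\right) \left(\frac{4}{5} + \frac{34}{5}\right) = \frac{4}{5} \cdot \frac{38}{5} = \frac{152}{25}$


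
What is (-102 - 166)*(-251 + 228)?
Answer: 6164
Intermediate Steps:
(-102 - 166)*(-251 + 228) = -268*(-23) = 6164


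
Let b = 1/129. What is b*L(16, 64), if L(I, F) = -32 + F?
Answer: 32/129 ≈ 0.24806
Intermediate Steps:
b = 1/129 ≈ 0.0077519
b*L(16, 64) = (-32 + 64)/129 = (1/129)*32 = 32/129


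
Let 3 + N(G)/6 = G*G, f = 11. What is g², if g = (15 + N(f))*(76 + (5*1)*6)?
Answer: 5873383044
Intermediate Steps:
N(G) = -18 + 6*G² (N(G) = -18 + 6*(G*G) = -18 + 6*G²)
g = 76638 (g = (15 + (-18 + 6*11²))*(76 + (5*1)*6) = (15 + (-18 + 6*121))*(76 + 5*6) = (15 + (-18 + 726))*(76 + 30) = (15 + 708)*106 = 723*106 = 76638)
g² = 76638² = 5873383044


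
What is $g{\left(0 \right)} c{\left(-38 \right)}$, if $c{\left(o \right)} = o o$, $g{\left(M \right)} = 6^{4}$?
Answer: $1871424$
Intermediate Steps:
$g{\left(M \right)} = 1296$
$c{\left(o \right)} = o^{2}$
$g{\left(0 \right)} c{\left(-38 \right)} = 1296 \left(-38\right)^{2} = 1296 \cdot 1444 = 1871424$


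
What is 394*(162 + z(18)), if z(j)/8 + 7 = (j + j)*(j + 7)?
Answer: 2878564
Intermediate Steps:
z(j) = -56 + 16*j*(7 + j) (z(j) = -56 + 8*((j + j)*(j + 7)) = -56 + 8*((2*j)*(7 + j)) = -56 + 8*(2*j*(7 + j)) = -56 + 16*j*(7 + j))
394*(162 + z(18)) = 394*(162 + (-56 + 16*18² + 112*18)) = 394*(162 + (-56 + 16*324 + 2016)) = 394*(162 + (-56 + 5184 + 2016)) = 394*(162 + 7144) = 394*7306 = 2878564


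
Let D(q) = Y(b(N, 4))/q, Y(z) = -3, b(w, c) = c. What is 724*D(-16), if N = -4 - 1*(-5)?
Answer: 543/4 ≈ 135.75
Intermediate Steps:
N = 1 (N = -4 + 5 = 1)
D(q) = -3/q
724*D(-16) = 724*(-3/(-16)) = 724*(-3*(-1/16)) = 724*(3/16) = 543/4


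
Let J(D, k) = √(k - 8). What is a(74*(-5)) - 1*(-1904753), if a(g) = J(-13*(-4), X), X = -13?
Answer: 1904753 + I*√21 ≈ 1.9048e+6 + 4.5826*I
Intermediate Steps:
J(D, k) = √(-8 + k)
a(g) = I*√21 (a(g) = √(-8 - 13) = √(-21) = I*√21)
a(74*(-5)) - 1*(-1904753) = I*√21 - 1*(-1904753) = I*√21 + 1904753 = 1904753 + I*√21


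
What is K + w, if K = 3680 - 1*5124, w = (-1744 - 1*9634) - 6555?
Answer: -19377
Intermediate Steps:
w = -17933 (w = (-1744 - 9634) - 6555 = -11378 - 6555 = -17933)
K = -1444 (K = 3680 - 5124 = -1444)
K + w = -1444 - 17933 = -19377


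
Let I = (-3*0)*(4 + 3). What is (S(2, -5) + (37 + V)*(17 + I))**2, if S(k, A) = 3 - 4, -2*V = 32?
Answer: 126736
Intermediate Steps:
V = -16 (V = -1/2*32 = -16)
I = 0 (I = 0*7 = 0)
S(k, A) = -1
(S(2, -5) + (37 + V)*(17 + I))**2 = (-1 + (37 - 16)*(17 + 0))**2 = (-1 + 21*17)**2 = (-1 + 357)**2 = 356**2 = 126736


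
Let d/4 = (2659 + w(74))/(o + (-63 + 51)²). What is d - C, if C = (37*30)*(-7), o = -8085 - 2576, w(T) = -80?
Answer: 81706774/10517 ≈ 7769.0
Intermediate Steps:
o = -10661
d = -10316/10517 (d = 4*((2659 - 80)/(-10661 + (-63 + 51)²)) = 4*(2579/(-10661 + (-12)²)) = 4*(2579/(-10661 + 144)) = 4*(2579/(-10517)) = 4*(2579*(-1/10517)) = 4*(-2579/10517) = -10316/10517 ≈ -0.98089)
C = -7770 (C = 1110*(-7) = -7770)
d - C = -10316/10517 - 1*(-7770) = -10316/10517 + 7770 = 81706774/10517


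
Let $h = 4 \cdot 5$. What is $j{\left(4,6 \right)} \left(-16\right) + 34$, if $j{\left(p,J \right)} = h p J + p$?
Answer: $-7710$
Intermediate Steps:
$h = 20$
$j{\left(p,J \right)} = p + 20 J p$ ($j{\left(p,J \right)} = 20 p J + p = 20 J p + p = p + 20 J p$)
$j{\left(4,6 \right)} \left(-16\right) + 34 = 4 \left(1 + 20 \cdot 6\right) \left(-16\right) + 34 = 4 \left(1 + 120\right) \left(-16\right) + 34 = 4 \cdot 121 \left(-16\right) + 34 = 484 \left(-16\right) + 34 = -7744 + 34 = -7710$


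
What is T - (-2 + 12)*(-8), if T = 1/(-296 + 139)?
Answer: 12559/157 ≈ 79.994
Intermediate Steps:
T = -1/157 (T = 1/(-157) = -1/157 ≈ -0.0063694)
T - (-2 + 12)*(-8) = -1/157 - (-2 + 12)*(-8) = -1/157 - 10*(-8) = -1/157 - 1*(-80) = -1/157 + 80 = 12559/157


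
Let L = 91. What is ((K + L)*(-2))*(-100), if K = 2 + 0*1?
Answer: 18600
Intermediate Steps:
K = 2 (K = 2 + 0 = 2)
((K + L)*(-2))*(-100) = ((2 + 91)*(-2))*(-100) = (93*(-2))*(-100) = -186*(-100) = 18600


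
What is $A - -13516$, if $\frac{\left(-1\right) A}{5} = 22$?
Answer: $13406$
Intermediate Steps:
$A = -110$ ($A = \left(-5\right) 22 = -110$)
$A - -13516 = -110 - -13516 = -110 + 13516 = 13406$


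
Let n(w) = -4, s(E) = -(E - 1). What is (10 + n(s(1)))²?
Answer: 36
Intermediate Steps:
s(E) = 1 - E (s(E) = -(-1 + E) = 1 - E)
(10 + n(s(1)))² = (10 - 4)² = 6² = 36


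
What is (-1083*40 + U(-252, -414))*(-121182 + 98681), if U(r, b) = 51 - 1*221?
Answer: 978568490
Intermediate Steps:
U(r, b) = -170 (U(r, b) = 51 - 221 = -170)
(-1083*40 + U(-252, -414))*(-121182 + 98681) = (-1083*40 - 170)*(-121182 + 98681) = (-43320 - 170)*(-22501) = -43490*(-22501) = 978568490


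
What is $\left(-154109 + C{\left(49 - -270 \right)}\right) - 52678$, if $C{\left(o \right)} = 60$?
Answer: $-206727$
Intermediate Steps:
$\left(-154109 + C{\left(49 - -270 \right)}\right) - 52678 = \left(-154109 + 60\right) - 52678 = -154049 - 52678 = -206727$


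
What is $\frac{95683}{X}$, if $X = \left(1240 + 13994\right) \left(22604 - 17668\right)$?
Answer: $\frac{95683}{75195024} \approx 0.0012725$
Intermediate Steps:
$X = 75195024$ ($X = 15234 \cdot 4936 = 75195024$)
$\frac{95683}{X} = \frac{95683}{75195024}$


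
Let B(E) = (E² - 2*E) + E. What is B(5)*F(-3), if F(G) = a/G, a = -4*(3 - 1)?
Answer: 160/3 ≈ 53.333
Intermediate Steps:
a = -8 (a = -4*2 = -8)
B(E) = E² - E
F(G) = -8/G
B(5)*F(-3) = (5*(-1 + 5))*(-8/(-3)) = (5*4)*(-8*(-⅓)) = 20*(8/3) = 160/3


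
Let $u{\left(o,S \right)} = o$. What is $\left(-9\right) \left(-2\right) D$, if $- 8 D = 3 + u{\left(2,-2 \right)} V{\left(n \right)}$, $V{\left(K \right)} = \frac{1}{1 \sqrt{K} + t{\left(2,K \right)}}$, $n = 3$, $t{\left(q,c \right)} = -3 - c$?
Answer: $- \frac{261}{44} + \frac{3 \sqrt{3}}{22} \approx -5.6956$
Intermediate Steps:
$V{\left(K \right)} = \frac{1}{-3 + \sqrt{K} - K}$ ($V{\left(K \right)} = \frac{1}{1 \sqrt{K} - \left(3 + K\right)} = \frac{1}{\sqrt{K} - \left(3 + K\right)} = \frac{1}{-3 + \sqrt{K} - K}$)
$D = - \frac{3}{8} + \frac{1}{4 \left(6 - \sqrt{3}\right)}$ ($D = - \frac{3 + 2 \left(- \frac{1}{3 + 3 - \sqrt{3}}\right)}{8} = - \frac{3 + 2 \left(- \frac{1}{6 - \sqrt{3}}\right)}{8} = - \frac{3 - \frac{2}{6 - \sqrt{3}}}{8} = - \frac{3}{8} + \frac{1}{4 \left(6 - \sqrt{3}\right)} \approx -0.31642$)
$\left(-9\right) \left(-2\right) D = \left(-9\right) \left(-2\right) \left(- \frac{29}{88} + \frac{\sqrt{3}}{132}\right) = 18 \left(- \frac{29}{88} + \frac{\sqrt{3}}{132}\right) = - \frac{261}{44} + \frac{3 \sqrt{3}}{22}$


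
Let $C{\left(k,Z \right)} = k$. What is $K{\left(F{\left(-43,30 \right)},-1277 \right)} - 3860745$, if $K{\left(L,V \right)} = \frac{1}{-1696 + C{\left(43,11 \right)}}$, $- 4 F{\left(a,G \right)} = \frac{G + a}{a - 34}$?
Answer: $- \frac{6381811486}{1653} \approx -3.8607 \cdot 10^{6}$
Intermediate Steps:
$F{\left(a,G \right)} = - \frac{G + a}{4 \left(-34 + a\right)}$ ($F{\left(a,G \right)} = - \frac{\left(G + a\right) \frac{1}{a - 34}}{4} = - \frac{\left(G + a\right) \frac{1}{-34 + a}}{4} = - \frac{\frac{1}{-34 + a} \left(G + a\right)}{4} = - \frac{G + a}{4 \left(-34 + a\right)}$)
$K{\left(L,V \right)} = - \frac{1}{1653}$ ($K{\left(L,V \right)} = \frac{1}{-1696 + 43} = \frac{1}{-1653} = - \frac{1}{1653}$)
$K{\left(F{\left(-43,30 \right)},-1277 \right)} - 3860745 = - \frac{1}{1653} - 3860745 = - \frac{6381811486}{1653}$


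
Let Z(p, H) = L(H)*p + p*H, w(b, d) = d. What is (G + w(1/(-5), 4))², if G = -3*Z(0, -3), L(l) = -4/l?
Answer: 16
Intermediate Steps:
Z(p, H) = H*p - 4*p/H (Z(p, H) = (-4/H)*p + p*H = -4*p/H + H*p = H*p - 4*p/H)
G = 0 (G = -0*(-4 + (-3)²)/(-3) = -0*(-1)*(-4 + 9)/3 = -0*(-1)*5/3 = -3*0 = 0)
(G + w(1/(-5), 4))² = (0 + 4)² = 4² = 16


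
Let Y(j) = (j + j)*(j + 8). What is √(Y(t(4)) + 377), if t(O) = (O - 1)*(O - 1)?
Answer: √683 ≈ 26.134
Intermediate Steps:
t(O) = (-1 + O)² (t(O) = (-1 + O)*(-1 + O) = (-1 + O)²)
Y(j) = 2*j*(8 + j) (Y(j) = (2*j)*(8 + j) = 2*j*(8 + j))
√(Y(t(4)) + 377) = √(2*(-1 + 4)²*(8 + (-1 + 4)²) + 377) = √(2*3²*(8 + 3²) + 377) = √(2*9*(8 + 9) + 377) = √(2*9*17 + 377) = √(306 + 377) = √683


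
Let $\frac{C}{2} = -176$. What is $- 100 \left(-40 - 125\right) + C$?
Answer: $16148$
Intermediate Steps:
$C = -352$ ($C = 2 \left(-176\right) = -352$)
$- 100 \left(-40 - 125\right) + C = - 100 \left(-40 - 125\right) - 352 = \left(-100\right) \left(-165\right) - 352 = 16500 - 352 = 16148$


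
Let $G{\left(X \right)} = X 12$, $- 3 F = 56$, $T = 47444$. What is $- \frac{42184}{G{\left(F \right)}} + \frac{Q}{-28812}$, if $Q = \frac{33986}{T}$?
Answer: $\frac{128713586081}{683478264} \approx 188.32$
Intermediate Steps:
$F = - \frac{56}{3}$ ($F = \left(- \frac{1}{3}\right) 56 = - \frac{56}{3} \approx -18.667$)
$G{\left(X \right)} = 12 X$
$Q = \frac{16993}{23722}$ ($Q = \frac{33986}{47444} = 33986 \cdot \frac{1}{47444} = \frac{16993}{23722} \approx 0.71634$)
$- \frac{42184}{G{\left(F \right)}} + \frac{Q}{-28812} = - \frac{42184}{12 \left(- \frac{56}{3}\right)} + \frac{16993}{23722 \left(-28812\right)} = - \frac{42184}{-224} + \frac{16993}{23722} \left(- \frac{1}{28812}\right) = \left(-42184\right) \left(- \frac{1}{224}\right) - \frac{16993}{683478264} = \frac{5273}{28} - \frac{16993}{683478264} = \frac{128713586081}{683478264}$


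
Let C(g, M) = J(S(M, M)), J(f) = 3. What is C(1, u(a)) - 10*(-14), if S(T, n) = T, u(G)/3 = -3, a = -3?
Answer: 143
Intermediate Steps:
u(G) = -9 (u(G) = 3*(-3) = -9)
C(g, M) = 3
C(1, u(a)) - 10*(-14) = 3 - 10*(-14) = 3 + 140 = 143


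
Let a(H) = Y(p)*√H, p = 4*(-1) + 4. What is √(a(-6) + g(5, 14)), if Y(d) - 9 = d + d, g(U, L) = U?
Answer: √(5 + 9*I*√6) ≈ 3.7152 + 2.9669*I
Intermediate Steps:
p = 0 (p = -4 + 4 = 0)
Y(d) = 9 + 2*d (Y(d) = 9 + (d + d) = 9 + 2*d)
a(H) = 9*√H (a(H) = (9 + 2*0)*√H = (9 + 0)*√H = 9*√H)
√(a(-6) + g(5, 14)) = √(9*√(-6) + 5) = √(9*(I*√6) + 5) = √(9*I*√6 + 5) = √(5 + 9*I*√6)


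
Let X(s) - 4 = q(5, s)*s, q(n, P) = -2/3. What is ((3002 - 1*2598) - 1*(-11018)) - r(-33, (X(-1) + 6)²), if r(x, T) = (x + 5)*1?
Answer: 11450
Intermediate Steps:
q(n, P) = -⅔ (q(n, P) = -2*⅓ = -⅔)
X(s) = 4 - 2*s/3
r(x, T) = 5 + x (r(x, T) = (5 + x)*1 = 5 + x)
((3002 - 1*2598) - 1*(-11018)) - r(-33, (X(-1) + 6)²) = ((3002 - 1*2598) - 1*(-11018)) - (5 - 33) = ((3002 - 2598) + 11018) - 1*(-28) = (404 + 11018) + 28 = 11422 + 28 = 11450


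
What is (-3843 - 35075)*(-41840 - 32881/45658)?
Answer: 37173765311859/22829 ≈ 1.6284e+9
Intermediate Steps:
(-3843 - 35075)*(-41840 - 32881/45658) = -38918*(-41840 - 32881*1/45658) = -38918*(-41840 - 32881/45658) = -38918*(-1910363601/45658) = 37173765311859/22829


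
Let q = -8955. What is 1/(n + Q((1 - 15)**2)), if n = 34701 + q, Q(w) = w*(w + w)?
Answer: 1/102578 ≈ 9.7487e-6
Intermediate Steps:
Q(w) = 2*w**2 (Q(w) = w*(2*w) = 2*w**2)
n = 25746 (n = 34701 - 8955 = 25746)
1/(n + Q((1 - 15)**2)) = 1/(25746 + 2*((1 - 15)**2)**2) = 1/(25746 + 2*((-14)**2)**2) = 1/(25746 + 2*196**2) = 1/(25746 + 2*38416) = 1/(25746 + 76832) = 1/102578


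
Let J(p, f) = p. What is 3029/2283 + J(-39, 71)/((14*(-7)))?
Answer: 385879/223734 ≈ 1.7247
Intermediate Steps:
3029/2283 + J(-39, 71)/((14*(-7))) = 3029/2283 - 39/(14*(-7)) = 3029*(1/2283) - 39/(-98) = 3029/2283 - 39*(-1/98) = 3029/2283 + 39/98 = 385879/223734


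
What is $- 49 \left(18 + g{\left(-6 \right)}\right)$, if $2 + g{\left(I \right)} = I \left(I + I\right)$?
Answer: $-4312$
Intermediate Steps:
$g{\left(I \right)} = -2 + 2 I^{2}$ ($g{\left(I \right)} = -2 + I \left(I + I\right) = -2 + I 2 I = -2 + 2 I^{2}$)
$- 49 \left(18 + g{\left(-6 \right)}\right) = - 49 \left(18 - \left(2 - 2 \left(-6\right)^{2}\right)\right) = - 49 \left(18 + \left(-2 + 2 \cdot 36\right)\right) = - 49 \left(18 + \left(-2 + 72\right)\right) = - 49 \left(18 + 70\right) = \left(-49\right) 88 = -4312$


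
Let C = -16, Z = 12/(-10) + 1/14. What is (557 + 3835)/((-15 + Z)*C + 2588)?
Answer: 4270/2767 ≈ 1.5432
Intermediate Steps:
Z = -79/70 (Z = 12*(-⅒) + 1*(1/14) = -6/5 + 1/14 = -79/70 ≈ -1.1286)
(557 + 3835)/((-15 + Z)*C + 2588) = (557 + 3835)/((-15 - 79/70)*(-16) + 2588) = 4392/(-1129/70*(-16) + 2588) = 4392/(9032/35 + 2588) = 4392/(99612/35) = 4392*(35/99612) = 4270/2767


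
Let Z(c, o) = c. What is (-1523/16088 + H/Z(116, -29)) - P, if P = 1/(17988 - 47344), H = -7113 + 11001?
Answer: 114439851729/3424025128 ≈ 33.423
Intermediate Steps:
H = 3888
P = -1/29356 (P = 1/(-29356) = -1/29356 ≈ -3.4065e-5)
(-1523/16088 + H/Z(116, -29)) - P = (-1523/16088 + 3888/116) - 1*(-1/29356) = (-1523*1/16088 + 3888*(1/116)) + 1/29356 = (-1523/16088 + 972/29) + 1/29356 = 15593369/466552 + 1/29356 = 114439851729/3424025128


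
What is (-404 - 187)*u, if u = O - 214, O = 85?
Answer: 76239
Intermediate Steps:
u = -129 (u = 85 - 214 = -129)
(-404 - 187)*u = (-404 - 187)*(-129) = -591*(-129) = 76239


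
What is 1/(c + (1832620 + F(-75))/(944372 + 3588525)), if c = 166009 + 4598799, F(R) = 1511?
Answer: 4532897/21598385722907 ≈ 2.0987e-7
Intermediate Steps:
c = 4764808
1/(c + (1832620 + F(-75))/(944372 + 3588525)) = 1/(4764808 + (1832620 + 1511)/(944372 + 3588525)) = 1/(4764808 + 1834131/4532897) = 1/(21598385722907/4532897) = 4532897/21598385722907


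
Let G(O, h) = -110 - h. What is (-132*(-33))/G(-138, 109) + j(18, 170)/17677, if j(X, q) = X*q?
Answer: -25443624/1290421 ≈ -19.717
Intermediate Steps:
(-132*(-33))/G(-138, 109) + j(18, 170)/17677 = (-132*(-33))/(-110 - 1*109) + (18*170)/17677 = 4356/(-110 - 109) + 3060*(1/17677) = 4356/(-219) + 3060/17677 = 4356*(-1/219) + 3060/17677 = -1452/73 + 3060/17677 = -25443624/1290421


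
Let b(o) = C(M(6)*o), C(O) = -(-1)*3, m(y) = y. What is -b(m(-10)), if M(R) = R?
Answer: -3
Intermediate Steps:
C(O) = 3 (C(O) = -1*(-3) = 3)
b(o) = 3
-b(m(-10)) = -1*3 = -3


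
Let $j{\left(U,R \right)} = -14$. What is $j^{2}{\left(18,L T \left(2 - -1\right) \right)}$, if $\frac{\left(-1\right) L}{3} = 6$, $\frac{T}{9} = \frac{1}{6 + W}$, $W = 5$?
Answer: $196$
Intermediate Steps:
$T = \frac{9}{11}$ ($T = \frac{9}{6 + 5} = \frac{9}{11} \approx 0.81818$)
$L = -18$ ($L = \left(-3\right) 6 = -18$)
$j^{2}{\left(18,L T \left(2 - -1\right) \right)} = \left(-14\right)^{2} = 196$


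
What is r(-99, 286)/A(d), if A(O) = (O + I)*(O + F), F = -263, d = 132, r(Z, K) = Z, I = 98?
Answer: 99/30130 ≈ 0.0032858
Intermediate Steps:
A(O) = (-263 + O)*(98 + O) (A(O) = (O + 98)*(O - 263) = (98 + O)*(-263 + O) = (-263 + O)*(98 + O))
r(-99, 286)/A(d) = -99/(-25774 + 132**2 - 165*132) = -99/(-25774 + 17424 - 21780) = -99/(-30130) = -99*(-1/30130) = 99/30130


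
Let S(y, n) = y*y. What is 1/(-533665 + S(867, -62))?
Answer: 1/218024 ≈ 4.5866e-6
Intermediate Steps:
S(y, n) = y**2
1/(-533665 + S(867, -62)) = 1/(-533665 + 867**2) = 1/(-533665 + 751689) = 1/218024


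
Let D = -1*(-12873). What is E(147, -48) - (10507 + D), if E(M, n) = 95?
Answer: -23285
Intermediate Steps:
D = 12873
E(147, -48) - (10507 + D) = 95 - (10507 + 12873) = 95 - 1*23380 = 95 - 23380 = -23285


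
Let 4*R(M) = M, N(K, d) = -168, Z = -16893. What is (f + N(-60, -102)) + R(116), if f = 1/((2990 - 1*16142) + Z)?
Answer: -4176256/30045 ≈ -139.00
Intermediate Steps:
R(M) = M/4
f = -1/30045 (f = 1/((2990 - 1*16142) - 16893) = 1/((2990 - 16142) - 16893) = 1/(-13152 - 16893) = 1/(-30045) = -1/30045 ≈ -3.3283e-5)
(f + N(-60, -102)) + R(116) = (-1/30045 - 168) + (1/4)*116 = -5047561/30045 + 29 = -4176256/30045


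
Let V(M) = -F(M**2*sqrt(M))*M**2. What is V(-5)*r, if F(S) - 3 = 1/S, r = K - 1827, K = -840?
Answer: 200025 - 2667*I*sqrt(5)/5 ≈ 2.0003e+5 - 1192.7*I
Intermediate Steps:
r = -2667 (r = -840 - 1827 = -2667)
F(S) = 3 + 1/S
V(M) = -M**2*(3 + M**(-5/2)) (V(M) = -(3 + 1/(M**2*sqrt(M)))*M**2 = -(3 + 1/(M**(5/2)))*M**2 = -(3 + M**(-5/2))*M**2 = -M**2*(3 + M**(-5/2)))
V(-5)*r = (-1/sqrt(-5) - 3*(-5)**2)*(-2667) = (-(-1)*I*sqrt(5)/5 - 3*25)*(-2667) = (I*sqrt(5)/5 - 75)*(-2667) = (-75 + I*sqrt(5)/5)*(-2667) = 200025 - 2667*I*sqrt(5)/5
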